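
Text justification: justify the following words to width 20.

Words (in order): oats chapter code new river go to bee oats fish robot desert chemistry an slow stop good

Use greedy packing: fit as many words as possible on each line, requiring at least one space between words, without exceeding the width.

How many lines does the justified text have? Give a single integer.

Answer: 5

Derivation:
Line 1: ['oats', 'chapter', 'code'] (min_width=17, slack=3)
Line 2: ['new', 'river', 'go', 'to', 'bee'] (min_width=19, slack=1)
Line 3: ['oats', 'fish', 'robot'] (min_width=15, slack=5)
Line 4: ['desert', 'chemistry', 'an'] (min_width=19, slack=1)
Line 5: ['slow', 'stop', 'good'] (min_width=14, slack=6)
Total lines: 5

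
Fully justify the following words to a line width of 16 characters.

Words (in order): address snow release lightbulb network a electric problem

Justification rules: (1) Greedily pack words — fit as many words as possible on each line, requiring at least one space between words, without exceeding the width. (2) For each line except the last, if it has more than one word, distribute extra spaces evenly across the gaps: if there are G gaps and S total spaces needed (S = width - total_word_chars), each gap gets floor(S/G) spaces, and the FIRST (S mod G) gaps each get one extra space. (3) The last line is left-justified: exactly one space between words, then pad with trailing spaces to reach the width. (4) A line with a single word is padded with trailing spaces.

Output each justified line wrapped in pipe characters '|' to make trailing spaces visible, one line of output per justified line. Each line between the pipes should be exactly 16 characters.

Answer: |address     snow|
|release         |
|lightbulb       |
|network        a|
|electric problem|

Derivation:
Line 1: ['address', 'snow'] (min_width=12, slack=4)
Line 2: ['release'] (min_width=7, slack=9)
Line 3: ['lightbulb'] (min_width=9, slack=7)
Line 4: ['network', 'a'] (min_width=9, slack=7)
Line 5: ['electric', 'problem'] (min_width=16, slack=0)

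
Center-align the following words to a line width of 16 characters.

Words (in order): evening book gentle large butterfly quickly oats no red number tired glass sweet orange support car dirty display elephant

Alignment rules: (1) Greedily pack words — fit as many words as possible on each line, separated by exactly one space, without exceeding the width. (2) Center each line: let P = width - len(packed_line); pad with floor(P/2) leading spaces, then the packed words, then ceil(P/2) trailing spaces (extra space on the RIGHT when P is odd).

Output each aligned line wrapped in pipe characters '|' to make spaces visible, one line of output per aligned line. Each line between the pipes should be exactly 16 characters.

Answer: |  evening book  |
|  gentle large  |
|   butterfly    |
|quickly oats no |
|red number tired|
|  glass sweet   |
| orange support |
|   car dirty    |
|display elephant|

Derivation:
Line 1: ['evening', 'book'] (min_width=12, slack=4)
Line 2: ['gentle', 'large'] (min_width=12, slack=4)
Line 3: ['butterfly'] (min_width=9, slack=7)
Line 4: ['quickly', 'oats', 'no'] (min_width=15, slack=1)
Line 5: ['red', 'number', 'tired'] (min_width=16, slack=0)
Line 6: ['glass', 'sweet'] (min_width=11, slack=5)
Line 7: ['orange', 'support'] (min_width=14, slack=2)
Line 8: ['car', 'dirty'] (min_width=9, slack=7)
Line 9: ['display', 'elephant'] (min_width=16, slack=0)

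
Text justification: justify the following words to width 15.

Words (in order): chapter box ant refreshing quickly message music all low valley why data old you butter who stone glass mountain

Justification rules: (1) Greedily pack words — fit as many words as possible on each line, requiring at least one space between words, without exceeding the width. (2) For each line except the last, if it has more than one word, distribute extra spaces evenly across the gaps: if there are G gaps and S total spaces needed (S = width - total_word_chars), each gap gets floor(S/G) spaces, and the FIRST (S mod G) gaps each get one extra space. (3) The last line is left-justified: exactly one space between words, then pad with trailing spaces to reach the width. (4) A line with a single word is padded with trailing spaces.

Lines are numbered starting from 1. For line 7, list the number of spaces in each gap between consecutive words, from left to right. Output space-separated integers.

Line 1: ['chapter', 'box', 'ant'] (min_width=15, slack=0)
Line 2: ['refreshing'] (min_width=10, slack=5)
Line 3: ['quickly', 'message'] (min_width=15, slack=0)
Line 4: ['music', 'all', 'low'] (min_width=13, slack=2)
Line 5: ['valley', 'why', 'data'] (min_width=15, slack=0)
Line 6: ['old', 'you', 'butter'] (min_width=14, slack=1)
Line 7: ['who', 'stone', 'glass'] (min_width=15, slack=0)
Line 8: ['mountain'] (min_width=8, slack=7)

Answer: 1 1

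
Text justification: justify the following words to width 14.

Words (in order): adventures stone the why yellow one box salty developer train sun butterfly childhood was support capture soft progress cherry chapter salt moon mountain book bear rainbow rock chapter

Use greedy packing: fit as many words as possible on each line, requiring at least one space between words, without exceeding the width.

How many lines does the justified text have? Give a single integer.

Line 1: ['adventures'] (min_width=10, slack=4)
Line 2: ['stone', 'the', 'why'] (min_width=13, slack=1)
Line 3: ['yellow', 'one', 'box'] (min_width=14, slack=0)
Line 4: ['salty'] (min_width=5, slack=9)
Line 5: ['developer'] (min_width=9, slack=5)
Line 6: ['train', 'sun'] (min_width=9, slack=5)
Line 7: ['butterfly'] (min_width=9, slack=5)
Line 8: ['childhood', 'was'] (min_width=13, slack=1)
Line 9: ['support'] (min_width=7, slack=7)
Line 10: ['capture', 'soft'] (min_width=12, slack=2)
Line 11: ['progress'] (min_width=8, slack=6)
Line 12: ['cherry', 'chapter'] (min_width=14, slack=0)
Line 13: ['salt', 'moon'] (min_width=9, slack=5)
Line 14: ['mountain', 'book'] (min_width=13, slack=1)
Line 15: ['bear', 'rainbow'] (min_width=12, slack=2)
Line 16: ['rock', 'chapter'] (min_width=12, slack=2)
Total lines: 16

Answer: 16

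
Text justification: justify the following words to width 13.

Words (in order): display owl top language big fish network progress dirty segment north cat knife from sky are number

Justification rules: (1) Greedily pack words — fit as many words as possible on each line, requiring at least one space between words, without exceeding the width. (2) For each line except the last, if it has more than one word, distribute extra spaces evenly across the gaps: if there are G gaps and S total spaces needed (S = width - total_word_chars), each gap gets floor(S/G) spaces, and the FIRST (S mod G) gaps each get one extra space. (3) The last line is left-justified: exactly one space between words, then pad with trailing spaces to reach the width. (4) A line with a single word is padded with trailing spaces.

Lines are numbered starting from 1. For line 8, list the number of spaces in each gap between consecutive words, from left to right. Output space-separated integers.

Answer: 4

Derivation:
Line 1: ['display', 'owl'] (min_width=11, slack=2)
Line 2: ['top', 'language'] (min_width=12, slack=1)
Line 3: ['big', 'fish'] (min_width=8, slack=5)
Line 4: ['network'] (min_width=7, slack=6)
Line 5: ['progress'] (min_width=8, slack=5)
Line 6: ['dirty', 'segment'] (min_width=13, slack=0)
Line 7: ['north', 'cat'] (min_width=9, slack=4)
Line 8: ['knife', 'from'] (min_width=10, slack=3)
Line 9: ['sky', 'are'] (min_width=7, slack=6)
Line 10: ['number'] (min_width=6, slack=7)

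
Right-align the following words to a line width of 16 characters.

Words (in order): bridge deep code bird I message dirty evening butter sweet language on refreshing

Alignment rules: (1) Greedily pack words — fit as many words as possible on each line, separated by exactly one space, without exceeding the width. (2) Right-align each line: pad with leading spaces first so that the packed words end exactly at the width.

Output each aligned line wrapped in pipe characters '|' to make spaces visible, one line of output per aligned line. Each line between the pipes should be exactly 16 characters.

Line 1: ['bridge', 'deep', 'code'] (min_width=16, slack=0)
Line 2: ['bird', 'I', 'message'] (min_width=14, slack=2)
Line 3: ['dirty', 'evening'] (min_width=13, slack=3)
Line 4: ['butter', 'sweet'] (min_width=12, slack=4)
Line 5: ['language', 'on'] (min_width=11, slack=5)
Line 6: ['refreshing'] (min_width=10, slack=6)

Answer: |bridge deep code|
|  bird I message|
|   dirty evening|
|    butter sweet|
|     language on|
|      refreshing|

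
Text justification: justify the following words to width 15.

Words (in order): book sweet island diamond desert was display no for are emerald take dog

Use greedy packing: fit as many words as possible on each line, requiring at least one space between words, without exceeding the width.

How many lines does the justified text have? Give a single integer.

Answer: 6

Derivation:
Line 1: ['book', 'sweet'] (min_width=10, slack=5)
Line 2: ['island', 'diamond'] (min_width=14, slack=1)
Line 3: ['desert', 'was'] (min_width=10, slack=5)
Line 4: ['display', 'no', 'for'] (min_width=14, slack=1)
Line 5: ['are', 'emerald'] (min_width=11, slack=4)
Line 6: ['take', 'dog'] (min_width=8, slack=7)
Total lines: 6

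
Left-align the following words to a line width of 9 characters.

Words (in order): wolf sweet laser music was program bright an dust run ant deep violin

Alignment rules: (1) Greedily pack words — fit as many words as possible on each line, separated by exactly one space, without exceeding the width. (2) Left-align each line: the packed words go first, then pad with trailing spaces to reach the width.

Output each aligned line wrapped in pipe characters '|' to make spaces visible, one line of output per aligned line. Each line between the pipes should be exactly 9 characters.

Line 1: ['wolf'] (min_width=4, slack=5)
Line 2: ['sweet'] (min_width=5, slack=4)
Line 3: ['laser'] (min_width=5, slack=4)
Line 4: ['music', 'was'] (min_width=9, slack=0)
Line 5: ['program'] (min_width=7, slack=2)
Line 6: ['bright', 'an'] (min_width=9, slack=0)
Line 7: ['dust', 'run'] (min_width=8, slack=1)
Line 8: ['ant', 'deep'] (min_width=8, slack=1)
Line 9: ['violin'] (min_width=6, slack=3)

Answer: |wolf     |
|sweet    |
|laser    |
|music was|
|program  |
|bright an|
|dust run |
|ant deep |
|violin   |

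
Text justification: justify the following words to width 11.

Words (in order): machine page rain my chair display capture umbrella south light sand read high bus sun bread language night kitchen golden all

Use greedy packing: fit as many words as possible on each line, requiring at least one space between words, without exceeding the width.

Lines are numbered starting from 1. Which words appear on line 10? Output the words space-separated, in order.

Line 1: ['machine'] (min_width=7, slack=4)
Line 2: ['page', 'rain'] (min_width=9, slack=2)
Line 3: ['my', 'chair'] (min_width=8, slack=3)
Line 4: ['display'] (min_width=7, slack=4)
Line 5: ['capture'] (min_width=7, slack=4)
Line 6: ['umbrella'] (min_width=8, slack=3)
Line 7: ['south', 'light'] (min_width=11, slack=0)
Line 8: ['sand', 'read'] (min_width=9, slack=2)
Line 9: ['high', 'bus'] (min_width=8, slack=3)
Line 10: ['sun', 'bread'] (min_width=9, slack=2)
Line 11: ['language'] (min_width=8, slack=3)
Line 12: ['night'] (min_width=5, slack=6)
Line 13: ['kitchen'] (min_width=7, slack=4)
Line 14: ['golden', 'all'] (min_width=10, slack=1)

Answer: sun bread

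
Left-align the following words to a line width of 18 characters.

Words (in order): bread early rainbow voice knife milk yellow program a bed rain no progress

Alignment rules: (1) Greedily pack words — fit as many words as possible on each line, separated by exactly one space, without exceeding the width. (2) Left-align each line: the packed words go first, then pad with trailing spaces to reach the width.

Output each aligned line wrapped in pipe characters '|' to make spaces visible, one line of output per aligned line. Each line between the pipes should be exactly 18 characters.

Answer: |bread early       |
|rainbow voice     |
|knife milk yellow |
|program a bed rain|
|no progress       |

Derivation:
Line 1: ['bread', 'early'] (min_width=11, slack=7)
Line 2: ['rainbow', 'voice'] (min_width=13, slack=5)
Line 3: ['knife', 'milk', 'yellow'] (min_width=17, slack=1)
Line 4: ['program', 'a', 'bed', 'rain'] (min_width=18, slack=0)
Line 5: ['no', 'progress'] (min_width=11, slack=7)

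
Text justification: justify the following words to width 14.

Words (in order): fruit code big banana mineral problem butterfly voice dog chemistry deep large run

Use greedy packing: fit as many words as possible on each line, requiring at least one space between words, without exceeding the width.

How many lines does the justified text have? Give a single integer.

Answer: 7

Derivation:
Line 1: ['fruit', 'code', 'big'] (min_width=14, slack=0)
Line 2: ['banana', 'mineral'] (min_width=14, slack=0)
Line 3: ['problem'] (min_width=7, slack=7)
Line 4: ['butterfly'] (min_width=9, slack=5)
Line 5: ['voice', 'dog'] (min_width=9, slack=5)
Line 6: ['chemistry', 'deep'] (min_width=14, slack=0)
Line 7: ['large', 'run'] (min_width=9, slack=5)
Total lines: 7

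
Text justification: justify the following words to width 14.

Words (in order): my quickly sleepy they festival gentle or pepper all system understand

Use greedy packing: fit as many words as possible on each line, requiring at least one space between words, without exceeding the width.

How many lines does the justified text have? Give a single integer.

Answer: 7

Derivation:
Line 1: ['my', 'quickly'] (min_width=10, slack=4)
Line 2: ['sleepy', 'they'] (min_width=11, slack=3)
Line 3: ['festival'] (min_width=8, slack=6)
Line 4: ['gentle', 'or'] (min_width=9, slack=5)
Line 5: ['pepper', 'all'] (min_width=10, slack=4)
Line 6: ['system'] (min_width=6, slack=8)
Line 7: ['understand'] (min_width=10, slack=4)
Total lines: 7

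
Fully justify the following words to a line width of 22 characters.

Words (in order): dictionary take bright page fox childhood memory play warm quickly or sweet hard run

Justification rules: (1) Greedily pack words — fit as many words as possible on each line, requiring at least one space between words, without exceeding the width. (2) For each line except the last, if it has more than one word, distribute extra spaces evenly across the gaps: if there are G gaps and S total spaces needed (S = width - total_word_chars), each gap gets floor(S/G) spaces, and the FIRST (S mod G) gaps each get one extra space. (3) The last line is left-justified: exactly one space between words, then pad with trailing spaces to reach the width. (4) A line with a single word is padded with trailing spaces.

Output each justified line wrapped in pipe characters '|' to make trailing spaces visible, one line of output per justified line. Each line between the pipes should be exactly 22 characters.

Answer: |dictionary take bright|
|page   fox   childhood|
|memory    play    warm|
|quickly  or sweet hard|
|run                   |

Derivation:
Line 1: ['dictionary', 'take', 'bright'] (min_width=22, slack=0)
Line 2: ['page', 'fox', 'childhood'] (min_width=18, slack=4)
Line 3: ['memory', 'play', 'warm'] (min_width=16, slack=6)
Line 4: ['quickly', 'or', 'sweet', 'hard'] (min_width=21, slack=1)
Line 5: ['run'] (min_width=3, slack=19)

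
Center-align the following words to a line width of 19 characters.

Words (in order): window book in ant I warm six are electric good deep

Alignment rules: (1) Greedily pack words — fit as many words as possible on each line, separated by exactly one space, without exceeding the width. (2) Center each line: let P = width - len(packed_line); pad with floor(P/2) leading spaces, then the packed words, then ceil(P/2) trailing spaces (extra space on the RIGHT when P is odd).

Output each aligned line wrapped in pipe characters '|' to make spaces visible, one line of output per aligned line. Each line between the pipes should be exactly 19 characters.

Answer: |window book in ant |
|  I warm six are   |
|electric good deep |

Derivation:
Line 1: ['window', 'book', 'in', 'ant'] (min_width=18, slack=1)
Line 2: ['I', 'warm', 'six', 'are'] (min_width=14, slack=5)
Line 3: ['electric', 'good', 'deep'] (min_width=18, slack=1)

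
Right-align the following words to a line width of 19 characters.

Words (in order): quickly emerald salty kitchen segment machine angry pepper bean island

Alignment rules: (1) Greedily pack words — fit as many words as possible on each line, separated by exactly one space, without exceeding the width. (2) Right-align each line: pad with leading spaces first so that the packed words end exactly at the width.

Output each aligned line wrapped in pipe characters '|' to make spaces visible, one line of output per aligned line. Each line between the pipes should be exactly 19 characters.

Answer: |    quickly emerald|
|      salty kitchen|
|    segment machine|
|  angry pepper bean|
|             island|

Derivation:
Line 1: ['quickly', 'emerald'] (min_width=15, slack=4)
Line 2: ['salty', 'kitchen'] (min_width=13, slack=6)
Line 3: ['segment', 'machine'] (min_width=15, slack=4)
Line 4: ['angry', 'pepper', 'bean'] (min_width=17, slack=2)
Line 5: ['island'] (min_width=6, slack=13)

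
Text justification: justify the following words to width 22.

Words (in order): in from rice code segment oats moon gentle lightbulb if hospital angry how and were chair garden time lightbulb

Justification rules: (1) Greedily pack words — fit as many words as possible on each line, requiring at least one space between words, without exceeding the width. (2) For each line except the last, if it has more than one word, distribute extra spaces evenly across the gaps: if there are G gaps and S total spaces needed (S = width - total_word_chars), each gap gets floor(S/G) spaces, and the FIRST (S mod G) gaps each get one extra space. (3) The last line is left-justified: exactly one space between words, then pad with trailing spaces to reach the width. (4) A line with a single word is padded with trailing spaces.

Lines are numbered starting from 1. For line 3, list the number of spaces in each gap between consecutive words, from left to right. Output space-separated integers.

Answer: 3 2

Derivation:
Line 1: ['in', 'from', 'rice', 'code'] (min_width=17, slack=5)
Line 2: ['segment', 'oats', 'moon'] (min_width=17, slack=5)
Line 3: ['gentle', 'lightbulb', 'if'] (min_width=19, slack=3)
Line 4: ['hospital', 'angry', 'how', 'and'] (min_width=22, slack=0)
Line 5: ['were', 'chair', 'garden', 'time'] (min_width=22, slack=0)
Line 6: ['lightbulb'] (min_width=9, slack=13)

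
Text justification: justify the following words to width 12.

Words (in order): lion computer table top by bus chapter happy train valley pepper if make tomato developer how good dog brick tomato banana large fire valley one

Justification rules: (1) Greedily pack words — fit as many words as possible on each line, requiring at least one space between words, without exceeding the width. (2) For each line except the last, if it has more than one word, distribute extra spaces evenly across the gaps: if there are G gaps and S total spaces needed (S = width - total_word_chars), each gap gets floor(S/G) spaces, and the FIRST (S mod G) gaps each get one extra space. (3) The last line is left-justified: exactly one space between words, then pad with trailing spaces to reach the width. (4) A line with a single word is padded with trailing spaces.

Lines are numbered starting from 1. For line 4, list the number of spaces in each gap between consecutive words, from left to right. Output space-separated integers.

Line 1: ['lion'] (min_width=4, slack=8)
Line 2: ['computer'] (min_width=8, slack=4)
Line 3: ['table', 'top', 'by'] (min_width=12, slack=0)
Line 4: ['bus', 'chapter'] (min_width=11, slack=1)
Line 5: ['happy', 'train'] (min_width=11, slack=1)
Line 6: ['valley'] (min_width=6, slack=6)
Line 7: ['pepper', 'if'] (min_width=9, slack=3)
Line 8: ['make', 'tomato'] (min_width=11, slack=1)
Line 9: ['developer'] (min_width=9, slack=3)
Line 10: ['how', 'good', 'dog'] (min_width=12, slack=0)
Line 11: ['brick', 'tomato'] (min_width=12, slack=0)
Line 12: ['banana', 'large'] (min_width=12, slack=0)
Line 13: ['fire', 'valley'] (min_width=11, slack=1)
Line 14: ['one'] (min_width=3, slack=9)

Answer: 2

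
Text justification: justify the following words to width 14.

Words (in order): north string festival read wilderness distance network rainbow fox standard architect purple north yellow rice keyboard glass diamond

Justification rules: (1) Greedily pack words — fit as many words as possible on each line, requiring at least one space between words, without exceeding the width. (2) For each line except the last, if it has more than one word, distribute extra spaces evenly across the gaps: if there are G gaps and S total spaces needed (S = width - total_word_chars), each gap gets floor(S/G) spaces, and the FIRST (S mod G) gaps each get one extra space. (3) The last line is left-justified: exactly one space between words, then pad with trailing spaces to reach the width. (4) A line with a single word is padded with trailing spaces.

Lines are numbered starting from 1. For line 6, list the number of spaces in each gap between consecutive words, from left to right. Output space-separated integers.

Answer: 4

Derivation:
Line 1: ['north', 'string'] (min_width=12, slack=2)
Line 2: ['festival', 'read'] (min_width=13, slack=1)
Line 3: ['wilderness'] (min_width=10, slack=4)
Line 4: ['distance'] (min_width=8, slack=6)
Line 5: ['network'] (min_width=7, slack=7)
Line 6: ['rainbow', 'fox'] (min_width=11, slack=3)
Line 7: ['standard'] (min_width=8, slack=6)
Line 8: ['architect'] (min_width=9, slack=5)
Line 9: ['purple', 'north'] (min_width=12, slack=2)
Line 10: ['yellow', 'rice'] (min_width=11, slack=3)
Line 11: ['keyboard', 'glass'] (min_width=14, slack=0)
Line 12: ['diamond'] (min_width=7, slack=7)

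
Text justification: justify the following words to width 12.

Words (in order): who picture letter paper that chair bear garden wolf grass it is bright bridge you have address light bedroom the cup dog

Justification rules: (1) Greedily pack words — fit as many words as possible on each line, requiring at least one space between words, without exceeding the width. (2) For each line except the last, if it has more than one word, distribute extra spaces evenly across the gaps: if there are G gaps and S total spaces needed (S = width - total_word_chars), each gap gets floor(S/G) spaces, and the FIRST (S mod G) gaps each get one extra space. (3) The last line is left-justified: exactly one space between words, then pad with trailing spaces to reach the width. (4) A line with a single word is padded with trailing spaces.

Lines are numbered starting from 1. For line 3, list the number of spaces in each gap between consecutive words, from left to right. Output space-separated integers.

Answer: 3

Derivation:
Line 1: ['who', 'picture'] (min_width=11, slack=1)
Line 2: ['letter', 'paper'] (min_width=12, slack=0)
Line 3: ['that', 'chair'] (min_width=10, slack=2)
Line 4: ['bear', 'garden'] (min_width=11, slack=1)
Line 5: ['wolf', 'grass'] (min_width=10, slack=2)
Line 6: ['it', 'is', 'bright'] (min_width=12, slack=0)
Line 7: ['bridge', 'you'] (min_width=10, slack=2)
Line 8: ['have', 'address'] (min_width=12, slack=0)
Line 9: ['light'] (min_width=5, slack=7)
Line 10: ['bedroom', 'the'] (min_width=11, slack=1)
Line 11: ['cup', 'dog'] (min_width=7, slack=5)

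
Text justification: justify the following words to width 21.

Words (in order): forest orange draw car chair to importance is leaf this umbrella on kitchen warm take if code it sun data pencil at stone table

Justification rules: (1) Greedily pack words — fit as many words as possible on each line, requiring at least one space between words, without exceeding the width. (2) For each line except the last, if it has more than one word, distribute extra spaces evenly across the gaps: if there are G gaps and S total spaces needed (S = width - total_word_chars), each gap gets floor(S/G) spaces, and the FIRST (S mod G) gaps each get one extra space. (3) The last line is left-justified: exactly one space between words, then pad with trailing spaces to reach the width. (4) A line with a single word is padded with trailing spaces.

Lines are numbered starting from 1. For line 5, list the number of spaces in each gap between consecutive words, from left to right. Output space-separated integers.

Answer: 2 1 1

Derivation:
Line 1: ['forest', 'orange', 'draw'] (min_width=18, slack=3)
Line 2: ['car', 'chair', 'to'] (min_width=12, slack=9)
Line 3: ['importance', 'is', 'leaf'] (min_width=18, slack=3)
Line 4: ['this', 'umbrella', 'on'] (min_width=16, slack=5)
Line 5: ['kitchen', 'warm', 'take', 'if'] (min_width=20, slack=1)
Line 6: ['code', 'it', 'sun', 'data'] (min_width=16, slack=5)
Line 7: ['pencil', 'at', 'stone', 'table'] (min_width=21, slack=0)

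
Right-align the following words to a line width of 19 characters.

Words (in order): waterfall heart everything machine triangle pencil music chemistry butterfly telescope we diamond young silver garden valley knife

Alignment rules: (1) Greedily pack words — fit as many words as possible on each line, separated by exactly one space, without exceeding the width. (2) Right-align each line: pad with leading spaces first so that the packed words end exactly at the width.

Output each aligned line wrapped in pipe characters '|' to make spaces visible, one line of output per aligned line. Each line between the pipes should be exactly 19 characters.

Line 1: ['waterfall', 'heart'] (min_width=15, slack=4)
Line 2: ['everything', 'machine'] (min_width=18, slack=1)
Line 3: ['triangle', 'pencil'] (min_width=15, slack=4)
Line 4: ['music', 'chemistry'] (min_width=15, slack=4)
Line 5: ['butterfly', 'telescope'] (min_width=19, slack=0)
Line 6: ['we', 'diamond', 'young'] (min_width=16, slack=3)
Line 7: ['silver', 'garden'] (min_width=13, slack=6)
Line 8: ['valley', 'knife'] (min_width=12, slack=7)

Answer: |    waterfall heart|
| everything machine|
|    triangle pencil|
|    music chemistry|
|butterfly telescope|
|   we diamond young|
|      silver garden|
|       valley knife|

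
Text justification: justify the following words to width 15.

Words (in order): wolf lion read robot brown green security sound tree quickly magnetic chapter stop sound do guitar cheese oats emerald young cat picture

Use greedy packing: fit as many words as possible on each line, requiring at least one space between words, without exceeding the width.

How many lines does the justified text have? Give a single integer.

Line 1: ['wolf', 'lion', 'read'] (min_width=14, slack=1)
Line 2: ['robot', 'brown'] (min_width=11, slack=4)
Line 3: ['green', 'security'] (min_width=14, slack=1)
Line 4: ['sound', 'tree'] (min_width=10, slack=5)
Line 5: ['quickly'] (min_width=7, slack=8)
Line 6: ['magnetic'] (min_width=8, slack=7)
Line 7: ['chapter', 'stop'] (min_width=12, slack=3)
Line 8: ['sound', 'do', 'guitar'] (min_width=15, slack=0)
Line 9: ['cheese', 'oats'] (min_width=11, slack=4)
Line 10: ['emerald', 'young'] (min_width=13, slack=2)
Line 11: ['cat', 'picture'] (min_width=11, slack=4)
Total lines: 11

Answer: 11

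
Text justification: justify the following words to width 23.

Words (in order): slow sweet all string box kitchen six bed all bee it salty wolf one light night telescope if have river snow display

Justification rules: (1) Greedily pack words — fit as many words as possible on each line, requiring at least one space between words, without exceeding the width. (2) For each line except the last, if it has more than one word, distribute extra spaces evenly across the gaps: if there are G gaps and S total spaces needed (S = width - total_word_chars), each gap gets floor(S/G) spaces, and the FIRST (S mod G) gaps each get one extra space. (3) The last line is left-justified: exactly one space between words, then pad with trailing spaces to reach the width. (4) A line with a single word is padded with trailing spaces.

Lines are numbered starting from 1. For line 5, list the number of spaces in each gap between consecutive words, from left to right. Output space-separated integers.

Line 1: ['slow', 'sweet', 'all', 'string'] (min_width=21, slack=2)
Line 2: ['box', 'kitchen', 'six', 'bed', 'all'] (min_width=23, slack=0)
Line 3: ['bee', 'it', 'salty', 'wolf', 'one'] (min_width=21, slack=2)
Line 4: ['light', 'night', 'telescope'] (min_width=21, slack=2)
Line 5: ['if', 'have', 'river', 'snow'] (min_width=18, slack=5)
Line 6: ['display'] (min_width=7, slack=16)

Answer: 3 3 2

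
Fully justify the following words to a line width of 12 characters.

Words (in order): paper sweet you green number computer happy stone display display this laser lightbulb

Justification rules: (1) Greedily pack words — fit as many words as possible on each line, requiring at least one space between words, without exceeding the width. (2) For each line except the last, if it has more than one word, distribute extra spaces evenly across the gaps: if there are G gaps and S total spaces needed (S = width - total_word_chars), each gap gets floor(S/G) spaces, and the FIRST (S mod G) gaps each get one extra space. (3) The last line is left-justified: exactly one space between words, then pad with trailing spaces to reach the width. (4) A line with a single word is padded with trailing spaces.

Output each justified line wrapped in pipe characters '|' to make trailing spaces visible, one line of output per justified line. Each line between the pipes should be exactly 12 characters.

Line 1: ['paper', 'sweet'] (min_width=11, slack=1)
Line 2: ['you', 'green'] (min_width=9, slack=3)
Line 3: ['number'] (min_width=6, slack=6)
Line 4: ['computer'] (min_width=8, slack=4)
Line 5: ['happy', 'stone'] (min_width=11, slack=1)
Line 6: ['display'] (min_width=7, slack=5)
Line 7: ['display', 'this'] (min_width=12, slack=0)
Line 8: ['laser'] (min_width=5, slack=7)
Line 9: ['lightbulb'] (min_width=9, slack=3)

Answer: |paper  sweet|
|you    green|
|number      |
|computer    |
|happy  stone|
|display     |
|display this|
|laser       |
|lightbulb   |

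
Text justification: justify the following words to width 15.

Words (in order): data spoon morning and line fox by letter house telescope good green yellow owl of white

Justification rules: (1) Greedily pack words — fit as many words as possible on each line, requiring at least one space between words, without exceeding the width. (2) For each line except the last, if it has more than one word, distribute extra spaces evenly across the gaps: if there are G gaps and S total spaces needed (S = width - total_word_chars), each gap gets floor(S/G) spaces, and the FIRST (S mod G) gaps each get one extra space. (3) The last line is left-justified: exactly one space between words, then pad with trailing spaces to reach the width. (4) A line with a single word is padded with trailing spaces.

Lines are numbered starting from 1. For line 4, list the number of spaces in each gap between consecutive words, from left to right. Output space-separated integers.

Answer: 4

Derivation:
Line 1: ['data', 'spoon'] (min_width=10, slack=5)
Line 2: ['morning', 'and'] (min_width=11, slack=4)
Line 3: ['line', 'fox', 'by'] (min_width=11, slack=4)
Line 4: ['letter', 'house'] (min_width=12, slack=3)
Line 5: ['telescope', 'good'] (min_width=14, slack=1)
Line 6: ['green', 'yellow'] (min_width=12, slack=3)
Line 7: ['owl', 'of', 'white'] (min_width=12, slack=3)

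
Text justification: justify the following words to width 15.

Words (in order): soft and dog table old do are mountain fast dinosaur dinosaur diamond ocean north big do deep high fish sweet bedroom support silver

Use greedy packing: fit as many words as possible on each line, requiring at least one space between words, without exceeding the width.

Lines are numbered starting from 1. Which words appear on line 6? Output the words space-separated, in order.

Answer: diamond ocean

Derivation:
Line 1: ['soft', 'and', 'dog'] (min_width=12, slack=3)
Line 2: ['table', 'old', 'do'] (min_width=12, slack=3)
Line 3: ['are', 'mountain'] (min_width=12, slack=3)
Line 4: ['fast', 'dinosaur'] (min_width=13, slack=2)
Line 5: ['dinosaur'] (min_width=8, slack=7)
Line 6: ['diamond', 'ocean'] (min_width=13, slack=2)
Line 7: ['north', 'big', 'do'] (min_width=12, slack=3)
Line 8: ['deep', 'high', 'fish'] (min_width=14, slack=1)
Line 9: ['sweet', 'bedroom'] (min_width=13, slack=2)
Line 10: ['support', 'silver'] (min_width=14, slack=1)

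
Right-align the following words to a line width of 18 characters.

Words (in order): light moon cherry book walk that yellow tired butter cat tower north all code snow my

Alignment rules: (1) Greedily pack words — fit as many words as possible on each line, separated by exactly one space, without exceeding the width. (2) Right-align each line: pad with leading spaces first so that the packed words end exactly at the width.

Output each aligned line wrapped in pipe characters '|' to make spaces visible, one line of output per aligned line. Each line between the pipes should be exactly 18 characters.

Line 1: ['light', 'moon', 'cherry'] (min_width=17, slack=1)
Line 2: ['book', 'walk', 'that'] (min_width=14, slack=4)
Line 3: ['yellow', 'tired'] (min_width=12, slack=6)
Line 4: ['butter', 'cat', 'tower'] (min_width=16, slack=2)
Line 5: ['north', 'all', 'code'] (min_width=14, slack=4)
Line 6: ['snow', 'my'] (min_width=7, slack=11)

Answer: | light moon cherry|
|    book walk that|
|      yellow tired|
|  butter cat tower|
|    north all code|
|           snow my|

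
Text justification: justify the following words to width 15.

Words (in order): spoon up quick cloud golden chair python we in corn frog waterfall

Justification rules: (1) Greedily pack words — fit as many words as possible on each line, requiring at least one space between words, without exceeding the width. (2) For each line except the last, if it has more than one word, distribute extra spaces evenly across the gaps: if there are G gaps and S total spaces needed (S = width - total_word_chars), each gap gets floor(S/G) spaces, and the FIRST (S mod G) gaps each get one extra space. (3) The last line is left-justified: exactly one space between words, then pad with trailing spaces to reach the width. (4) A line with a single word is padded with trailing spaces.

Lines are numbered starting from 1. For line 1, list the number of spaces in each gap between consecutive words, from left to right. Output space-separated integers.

Line 1: ['spoon', 'up', 'quick'] (min_width=14, slack=1)
Line 2: ['cloud', 'golden'] (min_width=12, slack=3)
Line 3: ['chair', 'python', 'we'] (min_width=15, slack=0)
Line 4: ['in', 'corn', 'frog'] (min_width=12, slack=3)
Line 5: ['waterfall'] (min_width=9, slack=6)

Answer: 2 1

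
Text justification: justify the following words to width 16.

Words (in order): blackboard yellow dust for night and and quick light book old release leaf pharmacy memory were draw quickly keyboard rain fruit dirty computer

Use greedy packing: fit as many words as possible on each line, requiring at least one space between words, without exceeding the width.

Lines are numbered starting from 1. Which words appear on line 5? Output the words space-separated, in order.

Answer: old release leaf

Derivation:
Line 1: ['blackboard'] (min_width=10, slack=6)
Line 2: ['yellow', 'dust', 'for'] (min_width=15, slack=1)
Line 3: ['night', 'and', 'and'] (min_width=13, slack=3)
Line 4: ['quick', 'light', 'book'] (min_width=16, slack=0)
Line 5: ['old', 'release', 'leaf'] (min_width=16, slack=0)
Line 6: ['pharmacy', 'memory'] (min_width=15, slack=1)
Line 7: ['were', 'draw'] (min_width=9, slack=7)
Line 8: ['quickly', 'keyboard'] (min_width=16, slack=0)
Line 9: ['rain', 'fruit', 'dirty'] (min_width=16, slack=0)
Line 10: ['computer'] (min_width=8, slack=8)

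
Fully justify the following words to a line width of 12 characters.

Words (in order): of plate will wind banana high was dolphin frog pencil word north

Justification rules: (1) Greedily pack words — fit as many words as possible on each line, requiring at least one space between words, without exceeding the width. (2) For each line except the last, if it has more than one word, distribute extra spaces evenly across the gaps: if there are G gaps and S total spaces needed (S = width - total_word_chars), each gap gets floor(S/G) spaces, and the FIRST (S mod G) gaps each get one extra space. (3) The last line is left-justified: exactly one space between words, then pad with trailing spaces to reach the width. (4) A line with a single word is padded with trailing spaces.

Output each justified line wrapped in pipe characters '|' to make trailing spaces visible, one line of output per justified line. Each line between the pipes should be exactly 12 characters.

Answer: |of     plate|
|will    wind|
|banana  high|
|was  dolphin|
|frog  pencil|
|word north  |

Derivation:
Line 1: ['of', 'plate'] (min_width=8, slack=4)
Line 2: ['will', 'wind'] (min_width=9, slack=3)
Line 3: ['banana', 'high'] (min_width=11, slack=1)
Line 4: ['was', 'dolphin'] (min_width=11, slack=1)
Line 5: ['frog', 'pencil'] (min_width=11, slack=1)
Line 6: ['word', 'north'] (min_width=10, slack=2)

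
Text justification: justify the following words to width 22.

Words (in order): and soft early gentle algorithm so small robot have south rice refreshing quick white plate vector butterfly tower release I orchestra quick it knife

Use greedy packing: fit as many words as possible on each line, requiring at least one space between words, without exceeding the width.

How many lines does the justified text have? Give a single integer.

Line 1: ['and', 'soft', 'early', 'gentle'] (min_width=21, slack=1)
Line 2: ['algorithm', 'so', 'small'] (min_width=18, slack=4)
Line 3: ['robot', 'have', 'south', 'rice'] (min_width=21, slack=1)
Line 4: ['refreshing', 'quick', 'white'] (min_width=22, slack=0)
Line 5: ['plate', 'vector', 'butterfly'] (min_width=22, slack=0)
Line 6: ['tower', 'release', 'I'] (min_width=15, slack=7)
Line 7: ['orchestra', 'quick', 'it'] (min_width=18, slack=4)
Line 8: ['knife'] (min_width=5, slack=17)
Total lines: 8

Answer: 8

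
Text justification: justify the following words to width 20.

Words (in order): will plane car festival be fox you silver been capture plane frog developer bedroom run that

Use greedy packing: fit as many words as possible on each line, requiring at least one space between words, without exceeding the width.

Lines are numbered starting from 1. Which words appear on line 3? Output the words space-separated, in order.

Answer: silver been capture

Derivation:
Line 1: ['will', 'plane', 'car'] (min_width=14, slack=6)
Line 2: ['festival', 'be', 'fox', 'you'] (min_width=19, slack=1)
Line 3: ['silver', 'been', 'capture'] (min_width=19, slack=1)
Line 4: ['plane', 'frog', 'developer'] (min_width=20, slack=0)
Line 5: ['bedroom', 'run', 'that'] (min_width=16, slack=4)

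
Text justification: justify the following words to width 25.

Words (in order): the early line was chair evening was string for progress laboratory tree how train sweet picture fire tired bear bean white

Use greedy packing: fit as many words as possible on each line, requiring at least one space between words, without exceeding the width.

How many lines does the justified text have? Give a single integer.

Answer: 6

Derivation:
Line 1: ['the', 'early', 'line', 'was', 'chair'] (min_width=24, slack=1)
Line 2: ['evening', 'was', 'string', 'for'] (min_width=22, slack=3)
Line 3: ['progress', 'laboratory', 'tree'] (min_width=24, slack=1)
Line 4: ['how', 'train', 'sweet', 'picture'] (min_width=23, slack=2)
Line 5: ['fire', 'tired', 'bear', 'bean'] (min_width=20, slack=5)
Line 6: ['white'] (min_width=5, slack=20)
Total lines: 6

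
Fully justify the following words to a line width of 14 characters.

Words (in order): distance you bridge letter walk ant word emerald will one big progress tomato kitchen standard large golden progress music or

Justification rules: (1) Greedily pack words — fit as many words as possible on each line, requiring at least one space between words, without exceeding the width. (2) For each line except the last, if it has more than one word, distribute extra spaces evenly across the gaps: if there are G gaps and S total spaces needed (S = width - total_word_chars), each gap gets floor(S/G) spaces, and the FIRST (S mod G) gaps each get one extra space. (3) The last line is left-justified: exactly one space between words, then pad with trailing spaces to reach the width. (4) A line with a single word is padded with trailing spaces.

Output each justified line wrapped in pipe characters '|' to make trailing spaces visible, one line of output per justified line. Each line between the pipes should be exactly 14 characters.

Line 1: ['distance', 'you'] (min_width=12, slack=2)
Line 2: ['bridge', 'letter'] (min_width=13, slack=1)
Line 3: ['walk', 'ant', 'word'] (min_width=13, slack=1)
Line 4: ['emerald', 'will'] (min_width=12, slack=2)
Line 5: ['one', 'big'] (min_width=7, slack=7)
Line 6: ['progress'] (min_width=8, slack=6)
Line 7: ['tomato', 'kitchen'] (min_width=14, slack=0)
Line 8: ['standard', 'large'] (min_width=14, slack=0)
Line 9: ['golden'] (min_width=6, slack=8)
Line 10: ['progress', 'music'] (min_width=14, slack=0)
Line 11: ['or'] (min_width=2, slack=12)

Answer: |distance   you|
|bridge  letter|
|walk  ant word|
|emerald   will|
|one        big|
|progress      |
|tomato kitchen|
|standard large|
|golden        |
|progress music|
|or            |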